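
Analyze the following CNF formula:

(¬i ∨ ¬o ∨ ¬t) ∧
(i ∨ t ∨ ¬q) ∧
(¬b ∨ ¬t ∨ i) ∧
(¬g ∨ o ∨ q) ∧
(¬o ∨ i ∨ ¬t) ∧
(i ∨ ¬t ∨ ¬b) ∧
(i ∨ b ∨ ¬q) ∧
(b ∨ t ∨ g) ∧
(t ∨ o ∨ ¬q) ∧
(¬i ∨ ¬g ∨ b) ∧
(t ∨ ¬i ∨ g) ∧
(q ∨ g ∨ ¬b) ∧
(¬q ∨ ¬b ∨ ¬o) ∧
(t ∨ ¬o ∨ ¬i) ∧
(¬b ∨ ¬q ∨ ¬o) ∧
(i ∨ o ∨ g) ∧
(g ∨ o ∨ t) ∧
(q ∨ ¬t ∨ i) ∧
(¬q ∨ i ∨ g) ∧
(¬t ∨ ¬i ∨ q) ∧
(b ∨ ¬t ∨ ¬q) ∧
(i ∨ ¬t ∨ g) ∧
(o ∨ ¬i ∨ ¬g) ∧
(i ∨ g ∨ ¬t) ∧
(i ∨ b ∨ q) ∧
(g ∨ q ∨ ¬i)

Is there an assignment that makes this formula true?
Yes

Yes, the formula is satisfiable.

One satisfying assignment is: i=False, b=True, o=True, q=False, g=True, t=False

Verification: With this assignment, all 26 clauses evaluate to true.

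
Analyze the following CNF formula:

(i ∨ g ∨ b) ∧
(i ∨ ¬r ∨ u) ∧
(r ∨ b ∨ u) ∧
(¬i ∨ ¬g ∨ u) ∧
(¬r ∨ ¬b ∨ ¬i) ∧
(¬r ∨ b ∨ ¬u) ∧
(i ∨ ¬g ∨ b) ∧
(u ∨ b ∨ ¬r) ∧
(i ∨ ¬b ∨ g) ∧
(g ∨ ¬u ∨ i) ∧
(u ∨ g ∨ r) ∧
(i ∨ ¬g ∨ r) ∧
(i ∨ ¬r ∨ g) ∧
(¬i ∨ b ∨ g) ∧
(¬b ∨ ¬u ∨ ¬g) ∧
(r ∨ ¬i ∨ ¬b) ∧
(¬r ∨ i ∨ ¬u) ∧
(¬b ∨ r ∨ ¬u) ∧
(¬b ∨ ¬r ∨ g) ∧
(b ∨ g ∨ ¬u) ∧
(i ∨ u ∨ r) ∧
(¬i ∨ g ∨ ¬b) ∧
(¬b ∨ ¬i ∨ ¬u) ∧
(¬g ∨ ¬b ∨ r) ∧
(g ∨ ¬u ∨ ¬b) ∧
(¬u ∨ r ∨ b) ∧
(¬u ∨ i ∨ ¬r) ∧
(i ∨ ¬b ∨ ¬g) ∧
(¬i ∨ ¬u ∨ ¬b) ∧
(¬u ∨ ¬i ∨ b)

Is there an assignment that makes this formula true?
No

No, the formula is not satisfiable.

No assignment of truth values to the variables can make all 30 clauses true simultaneously.

The formula is UNSAT (unsatisfiable).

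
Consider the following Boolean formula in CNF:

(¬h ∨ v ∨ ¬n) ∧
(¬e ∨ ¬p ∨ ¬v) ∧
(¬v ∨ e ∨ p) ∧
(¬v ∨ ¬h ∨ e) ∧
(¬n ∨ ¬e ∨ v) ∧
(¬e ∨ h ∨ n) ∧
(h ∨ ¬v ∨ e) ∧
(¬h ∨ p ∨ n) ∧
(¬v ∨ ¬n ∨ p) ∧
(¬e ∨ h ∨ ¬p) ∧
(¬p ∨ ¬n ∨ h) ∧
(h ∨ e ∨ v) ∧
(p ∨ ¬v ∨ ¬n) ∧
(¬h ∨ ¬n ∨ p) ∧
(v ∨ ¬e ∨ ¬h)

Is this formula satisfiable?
Yes

Yes, the formula is satisfiable.

One satisfying assignment is: e=False, n=False, v=False, p=True, h=True

Verification: With this assignment, all 15 clauses evaluate to true.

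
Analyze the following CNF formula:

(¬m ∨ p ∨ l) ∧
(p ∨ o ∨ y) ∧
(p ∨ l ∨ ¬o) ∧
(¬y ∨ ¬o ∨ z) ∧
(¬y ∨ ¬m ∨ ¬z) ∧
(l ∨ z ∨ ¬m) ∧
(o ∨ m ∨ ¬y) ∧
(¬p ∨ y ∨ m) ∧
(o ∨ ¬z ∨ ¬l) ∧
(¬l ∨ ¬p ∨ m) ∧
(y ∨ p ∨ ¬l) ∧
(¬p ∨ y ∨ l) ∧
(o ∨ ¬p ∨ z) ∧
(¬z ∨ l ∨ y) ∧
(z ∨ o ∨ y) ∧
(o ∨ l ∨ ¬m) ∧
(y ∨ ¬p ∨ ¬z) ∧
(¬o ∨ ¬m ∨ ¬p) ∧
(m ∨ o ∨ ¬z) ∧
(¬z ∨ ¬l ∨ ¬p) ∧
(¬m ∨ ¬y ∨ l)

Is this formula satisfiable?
Yes

Yes, the formula is satisfiable.

One satisfying assignment is: p=False, l=True, y=True, z=False, m=True, o=False

Verification: With this assignment, all 21 clauses evaluate to true.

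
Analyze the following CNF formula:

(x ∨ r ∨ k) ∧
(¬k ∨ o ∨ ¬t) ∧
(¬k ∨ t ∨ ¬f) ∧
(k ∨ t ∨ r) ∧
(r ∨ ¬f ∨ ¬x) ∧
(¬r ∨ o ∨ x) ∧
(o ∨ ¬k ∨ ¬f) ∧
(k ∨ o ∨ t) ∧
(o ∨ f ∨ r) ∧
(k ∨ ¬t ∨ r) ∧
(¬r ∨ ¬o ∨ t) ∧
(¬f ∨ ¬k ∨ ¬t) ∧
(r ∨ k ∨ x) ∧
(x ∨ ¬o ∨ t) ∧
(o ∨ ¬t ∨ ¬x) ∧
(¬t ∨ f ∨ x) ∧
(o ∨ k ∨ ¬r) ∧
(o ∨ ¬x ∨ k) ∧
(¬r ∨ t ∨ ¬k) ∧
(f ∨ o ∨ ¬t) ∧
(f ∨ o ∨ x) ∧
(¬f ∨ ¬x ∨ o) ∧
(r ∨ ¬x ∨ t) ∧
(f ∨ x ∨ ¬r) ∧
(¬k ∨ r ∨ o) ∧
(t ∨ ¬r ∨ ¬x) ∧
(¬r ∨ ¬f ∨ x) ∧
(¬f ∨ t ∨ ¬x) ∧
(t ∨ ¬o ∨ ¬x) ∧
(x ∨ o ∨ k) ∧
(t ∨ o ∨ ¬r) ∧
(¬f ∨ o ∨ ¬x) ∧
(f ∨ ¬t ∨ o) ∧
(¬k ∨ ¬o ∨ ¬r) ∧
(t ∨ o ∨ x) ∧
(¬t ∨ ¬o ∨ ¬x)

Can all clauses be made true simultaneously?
No

No, the formula is not satisfiable.

No assignment of truth values to the variables can make all 36 clauses true simultaneously.

The formula is UNSAT (unsatisfiable).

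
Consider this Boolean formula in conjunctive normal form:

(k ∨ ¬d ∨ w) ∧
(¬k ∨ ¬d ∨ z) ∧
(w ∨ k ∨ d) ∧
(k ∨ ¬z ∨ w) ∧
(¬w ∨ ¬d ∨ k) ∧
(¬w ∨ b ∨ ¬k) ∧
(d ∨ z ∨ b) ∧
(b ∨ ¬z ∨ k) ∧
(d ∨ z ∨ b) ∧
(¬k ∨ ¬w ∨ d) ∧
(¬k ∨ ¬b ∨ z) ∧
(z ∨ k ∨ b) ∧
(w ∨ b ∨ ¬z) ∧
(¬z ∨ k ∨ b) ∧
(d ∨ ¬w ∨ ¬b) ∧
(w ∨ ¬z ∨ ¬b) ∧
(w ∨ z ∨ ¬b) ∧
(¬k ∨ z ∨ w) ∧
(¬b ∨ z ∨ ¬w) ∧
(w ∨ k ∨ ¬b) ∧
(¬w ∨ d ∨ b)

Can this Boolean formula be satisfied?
Yes

Yes, the formula is satisfiable.

One satisfying assignment is: z=True, b=True, d=True, w=True, k=True

Verification: With this assignment, all 21 clauses evaluate to true.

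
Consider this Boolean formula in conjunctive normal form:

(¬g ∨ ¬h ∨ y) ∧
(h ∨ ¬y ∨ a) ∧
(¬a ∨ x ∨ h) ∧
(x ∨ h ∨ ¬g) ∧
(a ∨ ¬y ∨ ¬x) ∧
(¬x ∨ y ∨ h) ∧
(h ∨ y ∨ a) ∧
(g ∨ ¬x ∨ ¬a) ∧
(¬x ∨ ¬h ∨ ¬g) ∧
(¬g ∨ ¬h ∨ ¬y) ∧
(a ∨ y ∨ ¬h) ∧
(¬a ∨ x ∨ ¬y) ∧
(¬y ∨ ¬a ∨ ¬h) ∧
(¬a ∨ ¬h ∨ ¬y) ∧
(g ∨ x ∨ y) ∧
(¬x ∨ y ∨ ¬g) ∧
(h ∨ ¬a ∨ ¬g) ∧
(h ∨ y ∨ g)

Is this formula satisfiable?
Yes

Yes, the formula is satisfiable.

One satisfying assignment is: h=True, a=False, y=True, g=False, x=False

Verification: With this assignment, all 18 clauses evaluate to true.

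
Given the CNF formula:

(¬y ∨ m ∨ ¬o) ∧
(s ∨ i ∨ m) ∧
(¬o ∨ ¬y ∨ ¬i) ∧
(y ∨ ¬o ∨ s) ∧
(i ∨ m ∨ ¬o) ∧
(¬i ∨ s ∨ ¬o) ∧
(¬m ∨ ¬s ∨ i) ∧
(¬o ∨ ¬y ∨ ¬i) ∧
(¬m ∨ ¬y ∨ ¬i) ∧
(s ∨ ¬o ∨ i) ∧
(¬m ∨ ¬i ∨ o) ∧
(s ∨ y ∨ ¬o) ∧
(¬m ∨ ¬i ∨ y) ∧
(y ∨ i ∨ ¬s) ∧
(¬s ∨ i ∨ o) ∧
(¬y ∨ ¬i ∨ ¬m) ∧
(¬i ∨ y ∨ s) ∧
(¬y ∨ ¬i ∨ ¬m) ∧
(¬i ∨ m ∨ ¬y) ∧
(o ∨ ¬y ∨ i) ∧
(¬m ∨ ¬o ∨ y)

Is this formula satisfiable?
Yes

Yes, the formula is satisfiable.

One satisfying assignment is: o=False, y=False, i=False, m=True, s=False

Verification: With this assignment, all 21 clauses evaluate to true.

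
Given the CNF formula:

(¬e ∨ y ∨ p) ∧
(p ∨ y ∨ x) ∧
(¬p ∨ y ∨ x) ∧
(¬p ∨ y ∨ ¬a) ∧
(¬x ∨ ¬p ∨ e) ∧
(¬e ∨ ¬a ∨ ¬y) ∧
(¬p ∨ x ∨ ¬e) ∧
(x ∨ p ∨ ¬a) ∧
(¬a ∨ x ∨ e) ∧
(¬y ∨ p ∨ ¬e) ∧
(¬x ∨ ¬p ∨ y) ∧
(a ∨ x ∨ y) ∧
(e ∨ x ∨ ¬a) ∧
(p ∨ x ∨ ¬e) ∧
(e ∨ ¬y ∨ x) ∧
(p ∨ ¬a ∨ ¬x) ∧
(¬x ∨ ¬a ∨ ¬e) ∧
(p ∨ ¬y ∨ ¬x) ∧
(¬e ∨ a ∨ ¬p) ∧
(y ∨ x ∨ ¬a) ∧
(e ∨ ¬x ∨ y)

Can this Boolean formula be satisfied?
No

No, the formula is not satisfiable.

No assignment of truth values to the variables can make all 21 clauses true simultaneously.

The formula is UNSAT (unsatisfiable).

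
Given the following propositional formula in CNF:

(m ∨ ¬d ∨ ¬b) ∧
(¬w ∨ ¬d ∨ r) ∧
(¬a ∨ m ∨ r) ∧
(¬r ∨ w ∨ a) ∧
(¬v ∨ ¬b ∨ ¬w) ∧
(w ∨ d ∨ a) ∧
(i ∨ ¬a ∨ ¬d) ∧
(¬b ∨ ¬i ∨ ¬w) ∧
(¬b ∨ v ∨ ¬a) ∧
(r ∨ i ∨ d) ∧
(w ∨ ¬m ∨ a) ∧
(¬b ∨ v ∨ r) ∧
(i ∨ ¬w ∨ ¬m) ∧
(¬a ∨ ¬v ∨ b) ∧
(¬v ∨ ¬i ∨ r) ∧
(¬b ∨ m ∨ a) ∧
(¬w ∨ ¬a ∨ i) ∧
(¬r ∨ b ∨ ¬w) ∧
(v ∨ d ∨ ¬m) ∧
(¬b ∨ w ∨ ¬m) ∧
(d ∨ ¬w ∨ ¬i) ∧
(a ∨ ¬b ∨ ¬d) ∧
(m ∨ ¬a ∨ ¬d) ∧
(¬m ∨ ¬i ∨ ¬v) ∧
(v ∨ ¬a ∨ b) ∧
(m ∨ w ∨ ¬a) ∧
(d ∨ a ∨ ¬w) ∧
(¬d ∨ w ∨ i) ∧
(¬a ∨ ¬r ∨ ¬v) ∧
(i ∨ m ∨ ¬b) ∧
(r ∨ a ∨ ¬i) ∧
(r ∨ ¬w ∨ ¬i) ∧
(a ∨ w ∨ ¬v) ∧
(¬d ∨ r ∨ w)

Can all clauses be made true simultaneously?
No

No, the formula is not satisfiable.

No assignment of truth values to the variables can make all 34 clauses true simultaneously.

The formula is UNSAT (unsatisfiable).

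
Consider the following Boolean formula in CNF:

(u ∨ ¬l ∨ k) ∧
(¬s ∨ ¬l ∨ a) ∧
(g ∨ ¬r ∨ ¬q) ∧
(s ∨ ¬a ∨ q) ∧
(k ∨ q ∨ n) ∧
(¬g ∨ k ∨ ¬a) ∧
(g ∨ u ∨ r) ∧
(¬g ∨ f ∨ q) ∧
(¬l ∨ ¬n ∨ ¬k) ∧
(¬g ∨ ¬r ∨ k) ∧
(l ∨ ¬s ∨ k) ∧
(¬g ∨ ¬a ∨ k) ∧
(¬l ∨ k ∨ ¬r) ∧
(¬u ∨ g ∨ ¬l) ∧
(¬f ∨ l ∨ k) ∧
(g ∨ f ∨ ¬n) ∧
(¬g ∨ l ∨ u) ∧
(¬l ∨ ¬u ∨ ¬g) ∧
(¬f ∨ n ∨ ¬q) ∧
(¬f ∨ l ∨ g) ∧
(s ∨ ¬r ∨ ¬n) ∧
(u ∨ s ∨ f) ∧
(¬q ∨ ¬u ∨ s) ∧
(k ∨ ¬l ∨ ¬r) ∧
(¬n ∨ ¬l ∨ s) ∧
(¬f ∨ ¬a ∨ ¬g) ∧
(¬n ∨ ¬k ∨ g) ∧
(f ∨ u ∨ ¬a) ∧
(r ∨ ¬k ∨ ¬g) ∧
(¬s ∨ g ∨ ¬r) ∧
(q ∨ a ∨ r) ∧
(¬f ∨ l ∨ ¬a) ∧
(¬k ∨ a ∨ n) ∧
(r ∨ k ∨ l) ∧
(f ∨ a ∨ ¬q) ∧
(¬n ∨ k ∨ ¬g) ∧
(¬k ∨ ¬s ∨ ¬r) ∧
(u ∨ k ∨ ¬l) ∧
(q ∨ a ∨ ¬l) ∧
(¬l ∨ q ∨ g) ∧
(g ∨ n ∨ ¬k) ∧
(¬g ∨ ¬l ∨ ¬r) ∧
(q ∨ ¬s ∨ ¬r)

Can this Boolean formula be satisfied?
No

No, the formula is not satisfiable.

No assignment of truth values to the variables can make all 43 clauses true simultaneously.

The formula is UNSAT (unsatisfiable).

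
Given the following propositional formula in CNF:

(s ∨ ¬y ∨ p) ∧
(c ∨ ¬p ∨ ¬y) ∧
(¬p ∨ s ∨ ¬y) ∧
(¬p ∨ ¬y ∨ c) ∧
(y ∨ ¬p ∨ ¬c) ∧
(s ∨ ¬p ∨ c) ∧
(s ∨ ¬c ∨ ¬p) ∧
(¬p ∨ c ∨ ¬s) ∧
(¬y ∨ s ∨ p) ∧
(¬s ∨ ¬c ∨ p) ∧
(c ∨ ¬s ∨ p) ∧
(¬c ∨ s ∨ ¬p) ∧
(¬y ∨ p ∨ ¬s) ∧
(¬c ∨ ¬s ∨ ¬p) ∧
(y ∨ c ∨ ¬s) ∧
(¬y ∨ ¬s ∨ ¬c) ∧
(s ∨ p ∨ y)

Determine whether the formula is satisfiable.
No

No, the formula is not satisfiable.

No assignment of truth values to the variables can make all 17 clauses true simultaneously.

The formula is UNSAT (unsatisfiable).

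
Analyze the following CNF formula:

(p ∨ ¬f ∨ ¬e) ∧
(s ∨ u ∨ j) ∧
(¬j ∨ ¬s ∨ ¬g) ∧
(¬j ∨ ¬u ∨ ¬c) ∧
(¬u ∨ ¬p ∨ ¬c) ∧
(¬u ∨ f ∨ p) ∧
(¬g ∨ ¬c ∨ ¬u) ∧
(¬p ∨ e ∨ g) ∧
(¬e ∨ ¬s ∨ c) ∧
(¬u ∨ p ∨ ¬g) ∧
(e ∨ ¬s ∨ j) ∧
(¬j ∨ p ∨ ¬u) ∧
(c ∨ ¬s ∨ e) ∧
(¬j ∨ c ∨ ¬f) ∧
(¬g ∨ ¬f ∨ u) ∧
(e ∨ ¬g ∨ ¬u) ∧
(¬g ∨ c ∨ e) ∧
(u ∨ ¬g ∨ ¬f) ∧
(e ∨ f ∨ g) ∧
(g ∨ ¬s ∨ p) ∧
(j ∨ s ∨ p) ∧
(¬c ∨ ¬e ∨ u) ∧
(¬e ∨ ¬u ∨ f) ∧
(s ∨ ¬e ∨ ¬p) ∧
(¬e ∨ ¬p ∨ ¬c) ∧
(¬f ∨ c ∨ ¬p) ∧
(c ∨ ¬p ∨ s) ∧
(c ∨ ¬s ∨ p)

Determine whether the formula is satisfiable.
Yes

Yes, the formula is satisfiable.

One satisfying assignment is: p=True, f=False, e=False, j=True, g=True, c=True, u=False, s=False

Verification: With this assignment, all 28 clauses evaluate to true.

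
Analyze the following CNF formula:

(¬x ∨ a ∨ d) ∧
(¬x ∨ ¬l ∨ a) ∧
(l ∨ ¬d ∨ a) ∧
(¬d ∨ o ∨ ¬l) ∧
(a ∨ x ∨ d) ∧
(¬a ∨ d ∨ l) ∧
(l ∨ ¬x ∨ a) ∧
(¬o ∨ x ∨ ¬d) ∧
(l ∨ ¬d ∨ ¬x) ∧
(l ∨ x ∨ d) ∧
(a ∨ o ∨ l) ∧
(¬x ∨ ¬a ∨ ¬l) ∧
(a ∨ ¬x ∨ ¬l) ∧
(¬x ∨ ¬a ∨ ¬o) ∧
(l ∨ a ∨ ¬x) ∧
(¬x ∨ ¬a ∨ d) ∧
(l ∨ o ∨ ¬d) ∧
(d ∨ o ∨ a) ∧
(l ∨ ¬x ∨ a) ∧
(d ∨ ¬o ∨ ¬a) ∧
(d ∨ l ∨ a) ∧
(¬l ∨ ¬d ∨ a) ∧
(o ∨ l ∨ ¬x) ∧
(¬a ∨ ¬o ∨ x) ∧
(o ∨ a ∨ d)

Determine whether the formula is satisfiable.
Yes

Yes, the formula is satisfiable.

One satisfying assignment is: d=False, l=True, a=True, o=False, x=False

Verification: With this assignment, all 25 clauses evaluate to true.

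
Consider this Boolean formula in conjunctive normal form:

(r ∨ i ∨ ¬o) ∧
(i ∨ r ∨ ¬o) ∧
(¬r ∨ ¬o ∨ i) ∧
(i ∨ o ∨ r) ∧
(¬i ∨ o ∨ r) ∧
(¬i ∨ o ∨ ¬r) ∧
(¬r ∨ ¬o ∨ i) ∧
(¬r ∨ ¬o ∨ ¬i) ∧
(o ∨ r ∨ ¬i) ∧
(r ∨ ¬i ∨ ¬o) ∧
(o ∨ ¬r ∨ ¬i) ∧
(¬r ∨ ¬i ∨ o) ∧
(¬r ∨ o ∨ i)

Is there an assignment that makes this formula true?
No

No, the formula is not satisfiable.

No assignment of truth values to the variables can make all 13 clauses true simultaneously.

The formula is UNSAT (unsatisfiable).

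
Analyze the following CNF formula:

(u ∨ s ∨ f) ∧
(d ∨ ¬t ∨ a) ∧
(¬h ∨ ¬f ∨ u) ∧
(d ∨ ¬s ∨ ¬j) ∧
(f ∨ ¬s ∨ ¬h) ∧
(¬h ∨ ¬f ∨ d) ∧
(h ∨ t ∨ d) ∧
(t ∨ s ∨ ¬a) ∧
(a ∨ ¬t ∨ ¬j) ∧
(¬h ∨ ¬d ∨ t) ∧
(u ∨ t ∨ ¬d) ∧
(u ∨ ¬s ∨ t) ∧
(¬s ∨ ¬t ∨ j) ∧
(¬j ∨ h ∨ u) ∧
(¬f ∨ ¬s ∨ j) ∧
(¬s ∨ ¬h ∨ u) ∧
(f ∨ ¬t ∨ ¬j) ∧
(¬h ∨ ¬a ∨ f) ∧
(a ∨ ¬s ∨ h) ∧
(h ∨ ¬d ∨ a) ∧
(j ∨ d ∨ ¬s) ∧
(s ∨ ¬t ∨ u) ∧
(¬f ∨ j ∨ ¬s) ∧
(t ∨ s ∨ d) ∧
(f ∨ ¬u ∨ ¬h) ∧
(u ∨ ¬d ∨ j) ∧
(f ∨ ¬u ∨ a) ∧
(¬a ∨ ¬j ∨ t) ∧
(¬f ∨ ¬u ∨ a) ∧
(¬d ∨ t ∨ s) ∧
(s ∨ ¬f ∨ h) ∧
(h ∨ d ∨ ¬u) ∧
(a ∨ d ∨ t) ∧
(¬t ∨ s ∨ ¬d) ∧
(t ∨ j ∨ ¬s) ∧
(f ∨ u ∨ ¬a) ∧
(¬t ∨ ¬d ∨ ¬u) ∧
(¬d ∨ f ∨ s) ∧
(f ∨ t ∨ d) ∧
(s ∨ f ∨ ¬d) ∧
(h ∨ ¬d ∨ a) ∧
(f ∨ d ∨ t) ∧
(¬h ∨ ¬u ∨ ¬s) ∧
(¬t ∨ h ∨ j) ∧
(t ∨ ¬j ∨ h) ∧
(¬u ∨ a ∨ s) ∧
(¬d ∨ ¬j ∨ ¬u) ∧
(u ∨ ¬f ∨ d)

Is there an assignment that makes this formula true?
No

No, the formula is not satisfiable.

No assignment of truth values to the variables can make all 48 clauses true simultaneously.

The formula is UNSAT (unsatisfiable).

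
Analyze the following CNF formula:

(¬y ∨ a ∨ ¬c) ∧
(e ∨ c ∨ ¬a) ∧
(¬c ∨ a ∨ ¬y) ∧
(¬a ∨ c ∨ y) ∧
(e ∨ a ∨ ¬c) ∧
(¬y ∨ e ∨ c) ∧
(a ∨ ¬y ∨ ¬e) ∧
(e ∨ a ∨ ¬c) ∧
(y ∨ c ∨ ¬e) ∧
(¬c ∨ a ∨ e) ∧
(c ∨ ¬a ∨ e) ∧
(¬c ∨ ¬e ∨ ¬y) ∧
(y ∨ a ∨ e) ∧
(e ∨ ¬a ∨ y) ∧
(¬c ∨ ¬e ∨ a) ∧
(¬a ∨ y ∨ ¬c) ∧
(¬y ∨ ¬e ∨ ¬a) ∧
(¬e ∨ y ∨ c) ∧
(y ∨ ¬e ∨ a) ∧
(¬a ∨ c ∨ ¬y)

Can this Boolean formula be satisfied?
Yes

Yes, the formula is satisfiable.

One satisfying assignment is: e=False, y=True, a=True, c=True

Verification: With this assignment, all 20 clauses evaluate to true.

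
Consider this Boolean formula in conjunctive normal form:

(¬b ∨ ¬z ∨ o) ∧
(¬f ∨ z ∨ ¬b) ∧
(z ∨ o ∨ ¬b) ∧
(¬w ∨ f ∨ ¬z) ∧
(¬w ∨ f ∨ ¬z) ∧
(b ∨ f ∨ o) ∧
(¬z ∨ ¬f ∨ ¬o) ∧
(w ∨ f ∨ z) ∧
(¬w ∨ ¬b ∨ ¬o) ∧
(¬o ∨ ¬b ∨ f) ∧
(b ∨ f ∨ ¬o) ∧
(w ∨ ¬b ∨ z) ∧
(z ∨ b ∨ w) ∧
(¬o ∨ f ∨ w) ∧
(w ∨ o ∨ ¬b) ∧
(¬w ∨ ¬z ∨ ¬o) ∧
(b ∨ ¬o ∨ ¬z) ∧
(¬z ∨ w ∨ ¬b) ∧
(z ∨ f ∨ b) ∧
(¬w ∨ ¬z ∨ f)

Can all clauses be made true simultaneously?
Yes

Yes, the formula is satisfiable.

One satisfying assignment is: z=False, o=False, b=False, f=True, w=True

Verification: With this assignment, all 20 clauses evaluate to true.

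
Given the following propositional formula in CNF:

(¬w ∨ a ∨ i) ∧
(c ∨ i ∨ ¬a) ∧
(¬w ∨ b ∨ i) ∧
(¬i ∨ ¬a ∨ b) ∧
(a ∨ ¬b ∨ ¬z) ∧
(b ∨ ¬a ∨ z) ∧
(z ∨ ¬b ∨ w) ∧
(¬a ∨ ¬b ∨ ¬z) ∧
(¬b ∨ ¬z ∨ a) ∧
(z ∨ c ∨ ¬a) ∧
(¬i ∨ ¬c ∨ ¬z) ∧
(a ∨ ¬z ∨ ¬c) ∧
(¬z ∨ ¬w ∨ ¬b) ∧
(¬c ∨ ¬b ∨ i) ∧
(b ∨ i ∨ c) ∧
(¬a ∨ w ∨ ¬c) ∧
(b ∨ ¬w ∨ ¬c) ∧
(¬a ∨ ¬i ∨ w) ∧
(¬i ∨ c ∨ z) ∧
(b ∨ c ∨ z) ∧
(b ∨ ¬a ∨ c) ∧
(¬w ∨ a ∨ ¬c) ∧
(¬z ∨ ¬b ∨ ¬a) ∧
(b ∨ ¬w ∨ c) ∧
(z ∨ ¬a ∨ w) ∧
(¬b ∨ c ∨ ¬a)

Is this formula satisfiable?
Yes

Yes, the formula is satisfiable.

One satisfying assignment is: b=False, i=False, w=False, a=False, c=True, z=False

Verification: With this assignment, all 26 clauses evaluate to true.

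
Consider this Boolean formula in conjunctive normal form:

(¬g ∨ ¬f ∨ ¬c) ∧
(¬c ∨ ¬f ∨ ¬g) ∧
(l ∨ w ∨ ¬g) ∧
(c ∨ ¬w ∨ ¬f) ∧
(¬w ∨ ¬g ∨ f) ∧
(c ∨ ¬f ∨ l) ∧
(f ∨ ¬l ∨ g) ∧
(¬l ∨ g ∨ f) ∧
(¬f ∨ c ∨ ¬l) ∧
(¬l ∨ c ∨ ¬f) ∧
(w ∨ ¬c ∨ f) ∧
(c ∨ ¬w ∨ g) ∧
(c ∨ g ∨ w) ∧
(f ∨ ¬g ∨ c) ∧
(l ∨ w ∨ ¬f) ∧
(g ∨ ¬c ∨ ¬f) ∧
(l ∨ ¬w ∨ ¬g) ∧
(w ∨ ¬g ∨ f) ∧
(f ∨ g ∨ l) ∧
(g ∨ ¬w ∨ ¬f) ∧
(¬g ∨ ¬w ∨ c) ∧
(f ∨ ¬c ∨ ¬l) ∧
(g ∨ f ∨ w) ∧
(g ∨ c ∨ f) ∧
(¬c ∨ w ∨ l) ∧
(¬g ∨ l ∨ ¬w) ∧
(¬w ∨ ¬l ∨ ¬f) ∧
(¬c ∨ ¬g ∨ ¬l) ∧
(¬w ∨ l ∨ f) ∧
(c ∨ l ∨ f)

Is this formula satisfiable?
No

No, the formula is not satisfiable.

No assignment of truth values to the variables can make all 30 clauses true simultaneously.

The formula is UNSAT (unsatisfiable).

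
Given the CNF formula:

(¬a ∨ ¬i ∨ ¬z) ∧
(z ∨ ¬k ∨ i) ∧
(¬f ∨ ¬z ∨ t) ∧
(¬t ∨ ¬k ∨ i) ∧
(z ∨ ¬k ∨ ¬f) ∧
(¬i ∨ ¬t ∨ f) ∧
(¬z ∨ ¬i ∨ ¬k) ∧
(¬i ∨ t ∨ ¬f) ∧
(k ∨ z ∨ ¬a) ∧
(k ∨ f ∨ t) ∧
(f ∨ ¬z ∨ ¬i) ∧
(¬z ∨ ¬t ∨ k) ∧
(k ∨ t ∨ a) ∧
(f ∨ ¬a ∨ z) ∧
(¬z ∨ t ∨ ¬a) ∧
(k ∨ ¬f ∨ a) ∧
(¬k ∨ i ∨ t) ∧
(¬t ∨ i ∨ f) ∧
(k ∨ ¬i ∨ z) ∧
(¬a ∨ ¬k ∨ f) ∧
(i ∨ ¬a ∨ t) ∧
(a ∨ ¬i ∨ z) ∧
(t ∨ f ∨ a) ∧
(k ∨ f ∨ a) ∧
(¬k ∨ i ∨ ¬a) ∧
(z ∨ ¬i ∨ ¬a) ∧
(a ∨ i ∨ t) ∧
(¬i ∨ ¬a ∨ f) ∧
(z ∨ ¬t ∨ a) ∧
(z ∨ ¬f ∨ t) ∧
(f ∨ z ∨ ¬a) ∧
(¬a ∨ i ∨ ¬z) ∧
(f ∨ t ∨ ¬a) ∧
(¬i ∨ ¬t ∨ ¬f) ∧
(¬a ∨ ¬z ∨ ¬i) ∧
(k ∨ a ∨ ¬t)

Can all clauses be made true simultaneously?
No

No, the formula is not satisfiable.

No assignment of truth values to the variables can make all 36 clauses true simultaneously.

The formula is UNSAT (unsatisfiable).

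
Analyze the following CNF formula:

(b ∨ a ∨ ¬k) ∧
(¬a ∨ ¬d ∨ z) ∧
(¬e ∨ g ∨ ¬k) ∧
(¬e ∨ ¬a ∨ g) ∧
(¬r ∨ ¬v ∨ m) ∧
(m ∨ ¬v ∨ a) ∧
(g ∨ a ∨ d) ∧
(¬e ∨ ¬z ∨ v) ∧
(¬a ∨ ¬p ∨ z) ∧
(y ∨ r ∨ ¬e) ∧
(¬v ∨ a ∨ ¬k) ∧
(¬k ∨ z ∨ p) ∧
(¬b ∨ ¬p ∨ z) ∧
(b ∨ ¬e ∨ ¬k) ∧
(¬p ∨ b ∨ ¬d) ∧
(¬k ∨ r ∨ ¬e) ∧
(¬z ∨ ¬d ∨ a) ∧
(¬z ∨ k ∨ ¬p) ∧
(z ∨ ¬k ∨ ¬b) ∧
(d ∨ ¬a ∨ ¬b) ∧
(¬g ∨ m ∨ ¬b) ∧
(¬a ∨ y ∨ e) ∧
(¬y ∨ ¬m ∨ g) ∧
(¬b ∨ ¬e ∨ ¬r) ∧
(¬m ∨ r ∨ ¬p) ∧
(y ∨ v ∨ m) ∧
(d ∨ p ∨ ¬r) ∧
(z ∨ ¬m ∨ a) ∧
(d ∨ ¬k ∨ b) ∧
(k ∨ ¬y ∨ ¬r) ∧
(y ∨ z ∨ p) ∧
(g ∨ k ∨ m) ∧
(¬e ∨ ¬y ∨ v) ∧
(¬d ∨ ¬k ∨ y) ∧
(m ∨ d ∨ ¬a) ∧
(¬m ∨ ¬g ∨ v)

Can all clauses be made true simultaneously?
Yes

Yes, the formula is satisfiable.

One satisfying assignment is: d=True, z=True, k=False, g=True, a=True, b=False, m=False, p=False, r=False, e=True, y=True, v=True

Verification: With this assignment, all 36 clauses evaluate to true.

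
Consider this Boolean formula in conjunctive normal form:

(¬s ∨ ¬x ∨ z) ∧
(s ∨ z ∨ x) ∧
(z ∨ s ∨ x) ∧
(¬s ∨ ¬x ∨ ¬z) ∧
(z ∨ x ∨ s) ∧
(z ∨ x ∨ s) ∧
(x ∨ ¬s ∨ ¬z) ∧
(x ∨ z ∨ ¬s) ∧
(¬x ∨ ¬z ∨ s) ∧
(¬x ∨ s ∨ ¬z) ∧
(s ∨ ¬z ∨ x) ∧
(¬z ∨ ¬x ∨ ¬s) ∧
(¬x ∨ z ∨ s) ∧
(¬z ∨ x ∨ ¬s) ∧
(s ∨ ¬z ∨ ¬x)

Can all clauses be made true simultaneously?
No

No, the formula is not satisfiable.

No assignment of truth values to the variables can make all 15 clauses true simultaneously.

The formula is UNSAT (unsatisfiable).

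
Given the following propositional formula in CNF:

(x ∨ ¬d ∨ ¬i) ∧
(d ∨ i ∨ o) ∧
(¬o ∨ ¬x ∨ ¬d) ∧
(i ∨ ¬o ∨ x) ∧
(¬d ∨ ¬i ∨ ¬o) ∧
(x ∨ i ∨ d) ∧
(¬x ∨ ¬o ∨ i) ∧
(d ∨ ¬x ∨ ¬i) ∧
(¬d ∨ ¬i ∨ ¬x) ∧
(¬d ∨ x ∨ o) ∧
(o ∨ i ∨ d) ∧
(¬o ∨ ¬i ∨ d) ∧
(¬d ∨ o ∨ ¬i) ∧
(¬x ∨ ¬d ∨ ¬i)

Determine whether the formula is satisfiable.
Yes

Yes, the formula is satisfiable.

One satisfying assignment is: o=False, d=True, i=False, x=True

Verification: With this assignment, all 14 clauses evaluate to true.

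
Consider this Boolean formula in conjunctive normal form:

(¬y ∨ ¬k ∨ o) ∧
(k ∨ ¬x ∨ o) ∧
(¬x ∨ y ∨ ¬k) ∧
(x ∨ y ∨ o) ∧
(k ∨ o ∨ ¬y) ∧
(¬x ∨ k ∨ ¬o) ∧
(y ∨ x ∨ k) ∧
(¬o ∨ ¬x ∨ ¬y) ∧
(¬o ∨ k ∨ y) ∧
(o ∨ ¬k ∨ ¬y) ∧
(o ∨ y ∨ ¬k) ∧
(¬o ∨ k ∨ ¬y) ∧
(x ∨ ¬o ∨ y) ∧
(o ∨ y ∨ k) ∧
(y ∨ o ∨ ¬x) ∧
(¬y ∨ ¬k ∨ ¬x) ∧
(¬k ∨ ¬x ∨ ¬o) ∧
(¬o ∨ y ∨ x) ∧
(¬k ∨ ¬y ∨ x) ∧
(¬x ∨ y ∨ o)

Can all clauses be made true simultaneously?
No

No, the formula is not satisfiable.

No assignment of truth values to the variables can make all 20 clauses true simultaneously.

The formula is UNSAT (unsatisfiable).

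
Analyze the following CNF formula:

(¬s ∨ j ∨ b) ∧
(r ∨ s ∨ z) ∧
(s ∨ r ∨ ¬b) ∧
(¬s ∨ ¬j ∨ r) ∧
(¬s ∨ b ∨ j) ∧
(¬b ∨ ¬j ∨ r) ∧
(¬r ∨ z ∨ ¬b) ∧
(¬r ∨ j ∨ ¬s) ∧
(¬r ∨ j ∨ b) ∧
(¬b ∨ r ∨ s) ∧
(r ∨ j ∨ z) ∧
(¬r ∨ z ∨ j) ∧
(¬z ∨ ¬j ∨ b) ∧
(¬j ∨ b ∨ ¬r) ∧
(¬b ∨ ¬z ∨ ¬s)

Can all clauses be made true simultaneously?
Yes

Yes, the formula is satisfiable.

One satisfying assignment is: b=False, j=False, r=False, z=True, s=False

Verification: With this assignment, all 15 clauses evaluate to true.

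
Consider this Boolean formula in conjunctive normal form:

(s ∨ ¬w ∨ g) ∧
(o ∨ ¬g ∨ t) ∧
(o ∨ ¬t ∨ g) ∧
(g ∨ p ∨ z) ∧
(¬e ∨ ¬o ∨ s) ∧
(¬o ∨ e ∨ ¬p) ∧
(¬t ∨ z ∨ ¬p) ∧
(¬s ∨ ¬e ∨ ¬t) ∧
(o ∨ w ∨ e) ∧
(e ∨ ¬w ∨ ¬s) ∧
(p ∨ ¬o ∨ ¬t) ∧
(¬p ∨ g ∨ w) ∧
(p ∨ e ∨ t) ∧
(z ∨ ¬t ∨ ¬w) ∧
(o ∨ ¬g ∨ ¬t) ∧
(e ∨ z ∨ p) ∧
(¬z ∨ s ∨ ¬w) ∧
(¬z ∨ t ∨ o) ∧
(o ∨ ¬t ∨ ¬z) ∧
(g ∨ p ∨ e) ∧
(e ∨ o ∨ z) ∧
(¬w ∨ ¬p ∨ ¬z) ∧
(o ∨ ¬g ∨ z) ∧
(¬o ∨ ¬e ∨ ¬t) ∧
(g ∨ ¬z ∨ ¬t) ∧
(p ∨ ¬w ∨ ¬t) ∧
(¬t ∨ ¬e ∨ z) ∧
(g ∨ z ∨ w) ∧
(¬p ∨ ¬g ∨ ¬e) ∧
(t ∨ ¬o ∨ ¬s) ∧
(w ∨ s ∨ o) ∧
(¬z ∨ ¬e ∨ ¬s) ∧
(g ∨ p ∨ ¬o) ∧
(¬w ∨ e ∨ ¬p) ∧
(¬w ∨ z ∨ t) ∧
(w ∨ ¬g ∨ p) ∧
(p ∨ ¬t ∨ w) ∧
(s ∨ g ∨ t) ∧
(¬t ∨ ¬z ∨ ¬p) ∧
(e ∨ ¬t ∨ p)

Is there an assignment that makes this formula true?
No

No, the formula is not satisfiable.

No assignment of truth values to the variables can make all 40 clauses true simultaneously.

The formula is UNSAT (unsatisfiable).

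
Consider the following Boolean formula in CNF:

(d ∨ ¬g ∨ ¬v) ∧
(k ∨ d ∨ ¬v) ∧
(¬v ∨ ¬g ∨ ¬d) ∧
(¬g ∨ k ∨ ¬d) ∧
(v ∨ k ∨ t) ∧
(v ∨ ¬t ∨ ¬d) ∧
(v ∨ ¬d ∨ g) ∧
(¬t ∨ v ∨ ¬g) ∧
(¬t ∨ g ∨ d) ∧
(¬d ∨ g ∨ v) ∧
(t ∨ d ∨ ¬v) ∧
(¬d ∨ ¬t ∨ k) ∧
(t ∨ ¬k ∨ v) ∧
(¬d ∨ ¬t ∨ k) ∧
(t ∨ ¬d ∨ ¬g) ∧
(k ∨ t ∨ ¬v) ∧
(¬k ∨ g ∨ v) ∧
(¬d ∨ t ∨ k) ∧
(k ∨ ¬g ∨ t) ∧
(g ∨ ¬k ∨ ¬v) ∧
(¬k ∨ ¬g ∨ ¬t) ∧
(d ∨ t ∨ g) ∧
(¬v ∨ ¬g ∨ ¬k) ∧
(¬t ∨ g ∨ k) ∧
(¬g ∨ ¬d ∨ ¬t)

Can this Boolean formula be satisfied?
No

No, the formula is not satisfiable.

No assignment of truth values to the variables can make all 25 clauses true simultaneously.

The formula is UNSAT (unsatisfiable).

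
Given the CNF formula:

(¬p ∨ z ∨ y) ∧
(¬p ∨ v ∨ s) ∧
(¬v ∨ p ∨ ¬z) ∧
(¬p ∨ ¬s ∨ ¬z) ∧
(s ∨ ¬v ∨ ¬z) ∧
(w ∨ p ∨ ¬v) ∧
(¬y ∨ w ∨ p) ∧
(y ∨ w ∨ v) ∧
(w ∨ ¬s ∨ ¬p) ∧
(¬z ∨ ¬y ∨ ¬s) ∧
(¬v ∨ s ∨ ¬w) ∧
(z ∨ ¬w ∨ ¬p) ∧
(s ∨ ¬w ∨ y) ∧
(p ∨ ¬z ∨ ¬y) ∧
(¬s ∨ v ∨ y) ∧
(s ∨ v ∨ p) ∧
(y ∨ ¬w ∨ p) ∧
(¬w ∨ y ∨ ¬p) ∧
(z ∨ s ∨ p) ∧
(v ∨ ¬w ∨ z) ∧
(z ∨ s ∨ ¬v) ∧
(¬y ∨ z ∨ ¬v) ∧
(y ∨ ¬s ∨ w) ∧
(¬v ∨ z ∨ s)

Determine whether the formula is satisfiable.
No

No, the formula is not satisfiable.

No assignment of truth values to the variables can make all 24 clauses true simultaneously.

The formula is UNSAT (unsatisfiable).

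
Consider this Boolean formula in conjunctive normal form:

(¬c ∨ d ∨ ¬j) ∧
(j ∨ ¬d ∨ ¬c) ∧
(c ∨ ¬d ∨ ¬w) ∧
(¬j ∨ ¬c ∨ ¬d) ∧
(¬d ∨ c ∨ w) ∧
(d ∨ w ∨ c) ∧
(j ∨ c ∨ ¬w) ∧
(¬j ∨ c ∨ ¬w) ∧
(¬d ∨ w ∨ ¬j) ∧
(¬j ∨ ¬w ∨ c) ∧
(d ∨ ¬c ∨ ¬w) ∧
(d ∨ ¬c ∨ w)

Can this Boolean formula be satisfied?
No

No, the formula is not satisfiable.

No assignment of truth values to the variables can make all 12 clauses true simultaneously.

The formula is UNSAT (unsatisfiable).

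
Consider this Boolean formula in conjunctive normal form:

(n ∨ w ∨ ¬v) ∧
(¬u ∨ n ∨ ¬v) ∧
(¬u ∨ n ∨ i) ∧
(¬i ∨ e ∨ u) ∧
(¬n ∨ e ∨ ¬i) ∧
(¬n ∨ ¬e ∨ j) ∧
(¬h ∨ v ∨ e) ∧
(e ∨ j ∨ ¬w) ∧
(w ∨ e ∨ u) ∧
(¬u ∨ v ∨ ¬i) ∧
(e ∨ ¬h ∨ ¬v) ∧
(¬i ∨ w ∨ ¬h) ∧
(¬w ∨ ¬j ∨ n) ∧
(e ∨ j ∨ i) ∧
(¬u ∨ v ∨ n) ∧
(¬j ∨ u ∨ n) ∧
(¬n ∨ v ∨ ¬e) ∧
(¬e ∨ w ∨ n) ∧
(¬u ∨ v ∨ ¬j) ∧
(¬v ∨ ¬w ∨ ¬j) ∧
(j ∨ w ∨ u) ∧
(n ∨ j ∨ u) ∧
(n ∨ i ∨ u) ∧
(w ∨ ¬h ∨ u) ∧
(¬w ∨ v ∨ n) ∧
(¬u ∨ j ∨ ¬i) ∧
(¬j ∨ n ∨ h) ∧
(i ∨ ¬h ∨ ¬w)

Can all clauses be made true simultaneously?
Yes

Yes, the formula is satisfiable.

One satisfying assignment is: w=False, u=True, j=True, n=True, h=False, v=True, e=False, i=False

Verification: With this assignment, all 28 clauses evaluate to true.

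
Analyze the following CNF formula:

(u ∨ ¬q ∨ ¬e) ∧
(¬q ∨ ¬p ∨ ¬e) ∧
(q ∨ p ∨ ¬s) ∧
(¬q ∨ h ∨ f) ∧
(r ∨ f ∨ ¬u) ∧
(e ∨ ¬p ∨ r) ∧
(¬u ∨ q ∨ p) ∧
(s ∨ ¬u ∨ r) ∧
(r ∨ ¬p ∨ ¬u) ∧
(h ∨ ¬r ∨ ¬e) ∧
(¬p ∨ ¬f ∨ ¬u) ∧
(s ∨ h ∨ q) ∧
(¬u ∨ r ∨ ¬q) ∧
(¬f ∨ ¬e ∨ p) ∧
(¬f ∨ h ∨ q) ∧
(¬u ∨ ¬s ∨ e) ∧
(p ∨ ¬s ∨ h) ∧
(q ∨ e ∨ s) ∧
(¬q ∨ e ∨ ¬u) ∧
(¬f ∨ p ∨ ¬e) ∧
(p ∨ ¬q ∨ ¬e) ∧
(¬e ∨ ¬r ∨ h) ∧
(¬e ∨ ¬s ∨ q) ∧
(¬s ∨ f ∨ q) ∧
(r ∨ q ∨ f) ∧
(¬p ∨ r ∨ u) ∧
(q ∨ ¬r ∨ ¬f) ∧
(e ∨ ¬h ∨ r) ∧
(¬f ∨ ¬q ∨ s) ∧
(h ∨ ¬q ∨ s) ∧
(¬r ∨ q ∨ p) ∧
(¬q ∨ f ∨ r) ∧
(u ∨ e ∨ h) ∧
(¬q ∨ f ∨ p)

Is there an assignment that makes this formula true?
Yes

Yes, the formula is satisfiable.

One satisfying assignment is: p=True, r=True, f=False, h=True, u=False, q=False, e=True, s=False

Verification: With this assignment, all 34 clauses evaluate to true.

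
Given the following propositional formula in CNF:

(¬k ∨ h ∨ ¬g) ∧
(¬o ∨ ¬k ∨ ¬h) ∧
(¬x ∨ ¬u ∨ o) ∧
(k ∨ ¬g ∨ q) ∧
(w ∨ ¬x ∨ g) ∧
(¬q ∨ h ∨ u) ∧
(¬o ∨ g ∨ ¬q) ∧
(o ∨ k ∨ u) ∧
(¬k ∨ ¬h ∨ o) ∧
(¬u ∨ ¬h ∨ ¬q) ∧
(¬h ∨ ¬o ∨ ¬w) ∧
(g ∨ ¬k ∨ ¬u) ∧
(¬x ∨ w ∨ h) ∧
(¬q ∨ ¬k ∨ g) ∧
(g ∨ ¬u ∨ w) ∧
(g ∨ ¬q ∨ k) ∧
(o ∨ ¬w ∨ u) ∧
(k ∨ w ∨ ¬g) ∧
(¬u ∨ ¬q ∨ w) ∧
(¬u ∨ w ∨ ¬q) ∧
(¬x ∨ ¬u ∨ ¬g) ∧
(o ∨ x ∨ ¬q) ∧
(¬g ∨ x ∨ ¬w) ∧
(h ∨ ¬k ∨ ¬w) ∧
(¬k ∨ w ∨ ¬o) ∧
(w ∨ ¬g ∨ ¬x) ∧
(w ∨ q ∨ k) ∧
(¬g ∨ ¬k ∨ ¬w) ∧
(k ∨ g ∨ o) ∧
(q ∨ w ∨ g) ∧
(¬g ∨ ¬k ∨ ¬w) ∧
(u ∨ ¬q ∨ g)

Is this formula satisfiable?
Yes

Yes, the formula is satisfiable.

One satisfying assignment is: g=False, w=True, k=False, x=False, q=False, u=False, o=True, h=False

Verification: With this assignment, all 32 clauses evaluate to true.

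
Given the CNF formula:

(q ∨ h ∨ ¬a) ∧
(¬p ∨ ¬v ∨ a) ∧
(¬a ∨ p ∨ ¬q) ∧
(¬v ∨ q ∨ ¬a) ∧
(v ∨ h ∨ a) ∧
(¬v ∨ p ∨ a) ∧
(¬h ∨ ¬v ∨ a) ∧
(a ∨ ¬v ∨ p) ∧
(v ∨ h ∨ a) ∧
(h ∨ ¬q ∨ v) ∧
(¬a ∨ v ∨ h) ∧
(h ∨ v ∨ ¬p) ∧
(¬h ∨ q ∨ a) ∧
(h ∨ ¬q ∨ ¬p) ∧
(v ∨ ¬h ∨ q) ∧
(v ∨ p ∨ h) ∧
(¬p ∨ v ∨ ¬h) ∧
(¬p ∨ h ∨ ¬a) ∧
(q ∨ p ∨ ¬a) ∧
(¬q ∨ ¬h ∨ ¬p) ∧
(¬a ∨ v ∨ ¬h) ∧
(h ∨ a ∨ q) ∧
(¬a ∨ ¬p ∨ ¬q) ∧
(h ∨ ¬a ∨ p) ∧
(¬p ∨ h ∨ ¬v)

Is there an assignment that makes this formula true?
Yes

Yes, the formula is satisfiable.

One satisfying assignment is: a=False, h=True, p=False, q=True, v=False

Verification: With this assignment, all 25 clauses evaluate to true.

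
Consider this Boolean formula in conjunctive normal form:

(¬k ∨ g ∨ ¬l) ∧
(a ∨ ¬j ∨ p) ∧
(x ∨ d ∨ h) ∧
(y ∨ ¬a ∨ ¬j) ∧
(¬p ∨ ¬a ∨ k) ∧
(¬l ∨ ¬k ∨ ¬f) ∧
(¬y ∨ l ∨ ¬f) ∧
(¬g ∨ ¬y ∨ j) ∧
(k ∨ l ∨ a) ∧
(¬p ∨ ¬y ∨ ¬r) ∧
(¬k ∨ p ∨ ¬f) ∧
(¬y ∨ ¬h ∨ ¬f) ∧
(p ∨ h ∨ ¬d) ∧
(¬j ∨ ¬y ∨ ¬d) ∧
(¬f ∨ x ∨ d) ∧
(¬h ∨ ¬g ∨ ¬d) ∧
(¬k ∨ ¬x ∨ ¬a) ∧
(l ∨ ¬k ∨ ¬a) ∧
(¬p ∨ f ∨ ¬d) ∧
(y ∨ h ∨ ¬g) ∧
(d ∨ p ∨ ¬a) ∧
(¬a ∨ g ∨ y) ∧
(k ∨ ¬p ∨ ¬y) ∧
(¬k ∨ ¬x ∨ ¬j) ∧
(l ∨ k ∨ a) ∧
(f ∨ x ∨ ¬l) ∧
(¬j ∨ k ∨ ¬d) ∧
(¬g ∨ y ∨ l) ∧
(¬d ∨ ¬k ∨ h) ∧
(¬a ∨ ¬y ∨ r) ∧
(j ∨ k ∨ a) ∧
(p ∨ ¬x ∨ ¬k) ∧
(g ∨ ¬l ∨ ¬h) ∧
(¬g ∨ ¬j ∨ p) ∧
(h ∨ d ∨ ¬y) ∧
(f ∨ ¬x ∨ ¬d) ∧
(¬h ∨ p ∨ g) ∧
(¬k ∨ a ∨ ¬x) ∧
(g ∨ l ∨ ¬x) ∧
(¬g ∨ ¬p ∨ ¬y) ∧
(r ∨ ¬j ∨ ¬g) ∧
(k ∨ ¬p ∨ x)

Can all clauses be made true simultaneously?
Yes

Yes, the formula is satisfiable.

One satisfying assignment is: x=True, l=True, k=False, a=False, y=False, d=False, h=False, g=False, j=True, r=False, f=False, p=True

Verification: With this assignment, all 42 clauses evaluate to true.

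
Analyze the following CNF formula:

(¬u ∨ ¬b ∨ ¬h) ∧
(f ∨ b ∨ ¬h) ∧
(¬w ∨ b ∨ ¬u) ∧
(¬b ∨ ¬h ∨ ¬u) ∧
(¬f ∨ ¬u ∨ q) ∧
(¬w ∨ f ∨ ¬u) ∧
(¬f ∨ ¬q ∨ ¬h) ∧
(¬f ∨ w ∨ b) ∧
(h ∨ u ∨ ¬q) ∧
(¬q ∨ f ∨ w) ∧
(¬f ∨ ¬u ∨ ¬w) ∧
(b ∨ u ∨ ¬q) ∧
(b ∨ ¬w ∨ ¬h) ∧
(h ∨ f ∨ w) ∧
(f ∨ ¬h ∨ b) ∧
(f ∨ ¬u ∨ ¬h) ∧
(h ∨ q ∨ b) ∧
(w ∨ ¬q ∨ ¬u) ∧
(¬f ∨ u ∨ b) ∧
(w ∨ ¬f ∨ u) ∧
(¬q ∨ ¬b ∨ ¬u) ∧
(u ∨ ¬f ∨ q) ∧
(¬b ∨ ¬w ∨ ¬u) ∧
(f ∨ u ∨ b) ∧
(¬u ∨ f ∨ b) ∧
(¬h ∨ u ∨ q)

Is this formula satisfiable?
Yes

Yes, the formula is satisfiable.

One satisfying assignment is: w=True, f=False, u=False, b=True, h=False, q=False

Verification: With this assignment, all 26 clauses evaluate to true.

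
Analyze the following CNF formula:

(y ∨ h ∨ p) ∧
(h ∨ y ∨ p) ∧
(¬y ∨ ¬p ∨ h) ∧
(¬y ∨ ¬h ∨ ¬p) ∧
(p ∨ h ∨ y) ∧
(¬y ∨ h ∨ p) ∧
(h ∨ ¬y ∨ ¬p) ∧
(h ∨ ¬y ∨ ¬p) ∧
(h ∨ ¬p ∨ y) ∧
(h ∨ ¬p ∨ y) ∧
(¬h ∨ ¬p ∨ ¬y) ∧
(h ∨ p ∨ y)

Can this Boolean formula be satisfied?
Yes

Yes, the formula is satisfiable.

One satisfying assignment is: y=True, p=False, h=True

Verification: With this assignment, all 12 clauses evaluate to true.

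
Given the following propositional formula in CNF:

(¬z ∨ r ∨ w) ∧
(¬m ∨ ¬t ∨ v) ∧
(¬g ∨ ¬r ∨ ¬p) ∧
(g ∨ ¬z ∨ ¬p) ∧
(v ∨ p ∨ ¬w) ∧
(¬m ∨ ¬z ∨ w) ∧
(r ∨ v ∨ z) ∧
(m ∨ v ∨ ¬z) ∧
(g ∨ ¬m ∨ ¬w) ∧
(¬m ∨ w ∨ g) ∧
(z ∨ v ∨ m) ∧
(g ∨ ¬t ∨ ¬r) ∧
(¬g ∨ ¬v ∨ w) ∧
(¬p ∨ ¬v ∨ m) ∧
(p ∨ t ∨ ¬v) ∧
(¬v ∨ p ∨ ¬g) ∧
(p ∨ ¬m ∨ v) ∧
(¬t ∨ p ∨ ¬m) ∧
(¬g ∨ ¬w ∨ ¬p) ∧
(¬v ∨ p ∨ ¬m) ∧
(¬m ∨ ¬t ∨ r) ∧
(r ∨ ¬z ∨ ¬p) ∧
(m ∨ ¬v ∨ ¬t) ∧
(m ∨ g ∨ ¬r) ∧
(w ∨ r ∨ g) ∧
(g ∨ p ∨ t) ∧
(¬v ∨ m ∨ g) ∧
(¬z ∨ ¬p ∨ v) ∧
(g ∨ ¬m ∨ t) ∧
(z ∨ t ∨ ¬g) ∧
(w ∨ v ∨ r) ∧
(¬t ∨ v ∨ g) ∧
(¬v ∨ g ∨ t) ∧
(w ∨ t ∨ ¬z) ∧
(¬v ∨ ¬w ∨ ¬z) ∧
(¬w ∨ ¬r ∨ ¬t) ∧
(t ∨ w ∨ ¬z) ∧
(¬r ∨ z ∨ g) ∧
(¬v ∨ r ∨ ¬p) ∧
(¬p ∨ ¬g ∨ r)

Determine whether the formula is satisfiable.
No

No, the formula is not satisfiable.

No assignment of truth values to the variables can make all 40 clauses true simultaneously.

The formula is UNSAT (unsatisfiable).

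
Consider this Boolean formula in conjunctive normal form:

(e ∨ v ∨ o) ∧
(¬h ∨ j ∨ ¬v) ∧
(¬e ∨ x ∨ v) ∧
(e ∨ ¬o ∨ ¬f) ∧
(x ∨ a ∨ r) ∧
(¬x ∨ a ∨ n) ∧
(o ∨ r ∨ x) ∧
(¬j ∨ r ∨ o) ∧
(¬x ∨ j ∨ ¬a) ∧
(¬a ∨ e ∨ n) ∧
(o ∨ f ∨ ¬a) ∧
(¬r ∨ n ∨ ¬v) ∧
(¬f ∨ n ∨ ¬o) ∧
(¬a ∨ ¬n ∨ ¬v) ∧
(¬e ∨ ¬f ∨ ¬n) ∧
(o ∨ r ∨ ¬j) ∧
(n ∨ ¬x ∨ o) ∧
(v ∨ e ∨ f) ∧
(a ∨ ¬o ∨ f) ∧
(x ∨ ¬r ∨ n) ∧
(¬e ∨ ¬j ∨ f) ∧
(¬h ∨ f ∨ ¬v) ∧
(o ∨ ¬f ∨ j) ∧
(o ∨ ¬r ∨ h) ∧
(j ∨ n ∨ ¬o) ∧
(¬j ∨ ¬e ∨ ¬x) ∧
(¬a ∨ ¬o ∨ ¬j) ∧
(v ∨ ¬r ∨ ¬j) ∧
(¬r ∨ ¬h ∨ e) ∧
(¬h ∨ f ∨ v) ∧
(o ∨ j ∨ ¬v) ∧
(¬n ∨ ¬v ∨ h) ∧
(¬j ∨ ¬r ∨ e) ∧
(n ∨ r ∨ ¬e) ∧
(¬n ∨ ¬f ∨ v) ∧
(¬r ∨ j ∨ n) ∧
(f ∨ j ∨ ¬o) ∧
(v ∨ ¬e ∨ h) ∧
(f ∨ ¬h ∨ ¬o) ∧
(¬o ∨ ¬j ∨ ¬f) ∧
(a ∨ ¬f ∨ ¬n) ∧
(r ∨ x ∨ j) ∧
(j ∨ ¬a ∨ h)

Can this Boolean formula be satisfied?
No

No, the formula is not satisfiable.

No assignment of truth values to the variables can make all 43 clauses true simultaneously.

The formula is UNSAT (unsatisfiable).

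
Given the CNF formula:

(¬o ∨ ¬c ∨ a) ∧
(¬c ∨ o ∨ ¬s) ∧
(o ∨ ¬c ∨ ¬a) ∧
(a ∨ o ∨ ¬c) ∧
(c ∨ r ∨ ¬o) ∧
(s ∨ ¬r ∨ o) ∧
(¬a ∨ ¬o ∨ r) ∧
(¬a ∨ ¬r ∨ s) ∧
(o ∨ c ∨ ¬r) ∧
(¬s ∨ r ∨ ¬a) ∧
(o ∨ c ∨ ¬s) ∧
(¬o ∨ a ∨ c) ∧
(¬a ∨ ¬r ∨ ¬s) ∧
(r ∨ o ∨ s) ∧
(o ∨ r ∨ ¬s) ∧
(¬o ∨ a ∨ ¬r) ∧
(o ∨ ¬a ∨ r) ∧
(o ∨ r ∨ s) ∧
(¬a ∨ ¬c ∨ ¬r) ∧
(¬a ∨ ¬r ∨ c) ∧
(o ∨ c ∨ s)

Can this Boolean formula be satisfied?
No

No, the formula is not satisfiable.

No assignment of truth values to the variables can make all 21 clauses true simultaneously.

The formula is UNSAT (unsatisfiable).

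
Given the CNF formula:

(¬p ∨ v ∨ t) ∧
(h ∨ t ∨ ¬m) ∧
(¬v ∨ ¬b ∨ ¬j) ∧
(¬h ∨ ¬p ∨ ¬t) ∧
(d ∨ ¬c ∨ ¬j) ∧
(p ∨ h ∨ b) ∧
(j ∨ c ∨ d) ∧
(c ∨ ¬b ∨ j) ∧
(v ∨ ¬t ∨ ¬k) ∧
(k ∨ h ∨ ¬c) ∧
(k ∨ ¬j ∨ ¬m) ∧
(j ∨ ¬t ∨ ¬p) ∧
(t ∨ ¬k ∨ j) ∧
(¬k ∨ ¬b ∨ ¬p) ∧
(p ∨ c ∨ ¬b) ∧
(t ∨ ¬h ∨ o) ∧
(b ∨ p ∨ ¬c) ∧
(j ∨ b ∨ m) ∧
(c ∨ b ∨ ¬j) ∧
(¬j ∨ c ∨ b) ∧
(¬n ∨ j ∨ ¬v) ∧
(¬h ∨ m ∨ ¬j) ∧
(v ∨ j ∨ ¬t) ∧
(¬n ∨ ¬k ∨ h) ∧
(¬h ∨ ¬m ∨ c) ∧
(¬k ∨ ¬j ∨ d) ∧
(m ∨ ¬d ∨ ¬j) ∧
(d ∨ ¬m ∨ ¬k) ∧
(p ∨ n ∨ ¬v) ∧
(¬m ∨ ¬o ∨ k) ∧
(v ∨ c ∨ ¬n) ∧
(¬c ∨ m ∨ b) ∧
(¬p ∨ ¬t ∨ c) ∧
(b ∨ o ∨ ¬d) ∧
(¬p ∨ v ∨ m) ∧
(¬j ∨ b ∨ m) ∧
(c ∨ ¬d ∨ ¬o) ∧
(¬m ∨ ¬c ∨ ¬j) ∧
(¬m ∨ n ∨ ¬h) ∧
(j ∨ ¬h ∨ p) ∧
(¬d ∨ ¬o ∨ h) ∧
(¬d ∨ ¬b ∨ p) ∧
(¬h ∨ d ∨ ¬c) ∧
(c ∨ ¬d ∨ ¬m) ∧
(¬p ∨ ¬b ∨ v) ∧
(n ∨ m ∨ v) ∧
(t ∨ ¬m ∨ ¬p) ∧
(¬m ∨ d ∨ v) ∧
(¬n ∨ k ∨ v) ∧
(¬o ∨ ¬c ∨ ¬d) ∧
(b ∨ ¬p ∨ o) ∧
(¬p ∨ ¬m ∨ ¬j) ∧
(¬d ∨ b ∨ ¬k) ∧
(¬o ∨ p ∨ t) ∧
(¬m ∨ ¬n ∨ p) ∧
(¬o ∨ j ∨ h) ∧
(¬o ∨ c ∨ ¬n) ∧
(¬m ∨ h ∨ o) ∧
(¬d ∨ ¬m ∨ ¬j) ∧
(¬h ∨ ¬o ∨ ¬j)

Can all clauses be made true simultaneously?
No

No, the formula is not satisfiable.

No assignment of truth values to the variables can make all 60 clauses true simultaneously.

The formula is UNSAT (unsatisfiable).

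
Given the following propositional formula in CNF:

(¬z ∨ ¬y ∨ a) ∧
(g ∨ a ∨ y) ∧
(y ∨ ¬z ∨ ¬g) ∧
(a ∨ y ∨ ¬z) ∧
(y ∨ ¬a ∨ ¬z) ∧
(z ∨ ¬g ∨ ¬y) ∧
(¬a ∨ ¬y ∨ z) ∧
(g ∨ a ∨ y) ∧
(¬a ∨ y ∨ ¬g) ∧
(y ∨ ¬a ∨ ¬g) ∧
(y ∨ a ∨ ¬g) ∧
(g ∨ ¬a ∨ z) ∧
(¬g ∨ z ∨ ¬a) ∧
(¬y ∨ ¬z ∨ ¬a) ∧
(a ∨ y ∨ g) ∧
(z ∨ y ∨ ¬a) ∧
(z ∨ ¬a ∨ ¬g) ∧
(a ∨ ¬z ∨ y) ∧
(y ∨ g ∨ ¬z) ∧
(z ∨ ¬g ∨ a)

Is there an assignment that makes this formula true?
Yes

Yes, the formula is satisfiable.

One satisfying assignment is: a=False, g=False, z=False, y=True

Verification: With this assignment, all 20 clauses evaluate to true.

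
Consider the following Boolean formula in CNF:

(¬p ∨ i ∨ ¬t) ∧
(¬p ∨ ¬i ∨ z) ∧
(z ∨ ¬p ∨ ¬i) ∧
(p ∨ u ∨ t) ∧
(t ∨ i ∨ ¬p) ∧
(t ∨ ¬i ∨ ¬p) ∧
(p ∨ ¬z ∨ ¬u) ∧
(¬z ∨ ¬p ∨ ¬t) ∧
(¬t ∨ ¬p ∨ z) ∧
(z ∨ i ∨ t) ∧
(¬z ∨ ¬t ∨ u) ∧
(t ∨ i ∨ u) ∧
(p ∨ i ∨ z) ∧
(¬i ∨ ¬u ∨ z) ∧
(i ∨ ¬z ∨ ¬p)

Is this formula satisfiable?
Yes

Yes, the formula is satisfiable.

One satisfying assignment is: p=False, u=False, i=True, t=True, z=False

Verification: With this assignment, all 15 clauses evaluate to true.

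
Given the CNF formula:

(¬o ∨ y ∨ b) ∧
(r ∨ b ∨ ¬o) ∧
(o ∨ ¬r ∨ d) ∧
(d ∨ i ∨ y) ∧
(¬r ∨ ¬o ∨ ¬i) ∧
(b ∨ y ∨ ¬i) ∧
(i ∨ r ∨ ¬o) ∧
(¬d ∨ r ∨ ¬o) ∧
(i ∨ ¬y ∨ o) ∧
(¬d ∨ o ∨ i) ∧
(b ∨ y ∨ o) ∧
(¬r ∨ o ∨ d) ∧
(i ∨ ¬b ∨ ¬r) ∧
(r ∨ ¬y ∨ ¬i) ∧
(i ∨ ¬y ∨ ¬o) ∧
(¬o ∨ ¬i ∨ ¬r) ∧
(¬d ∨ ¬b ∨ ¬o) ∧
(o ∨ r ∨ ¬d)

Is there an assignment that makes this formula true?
Yes

Yes, the formula is satisfiable.

One satisfying assignment is: d=False, o=False, y=False, i=True, b=True, r=False

Verification: With this assignment, all 18 clauses evaluate to true.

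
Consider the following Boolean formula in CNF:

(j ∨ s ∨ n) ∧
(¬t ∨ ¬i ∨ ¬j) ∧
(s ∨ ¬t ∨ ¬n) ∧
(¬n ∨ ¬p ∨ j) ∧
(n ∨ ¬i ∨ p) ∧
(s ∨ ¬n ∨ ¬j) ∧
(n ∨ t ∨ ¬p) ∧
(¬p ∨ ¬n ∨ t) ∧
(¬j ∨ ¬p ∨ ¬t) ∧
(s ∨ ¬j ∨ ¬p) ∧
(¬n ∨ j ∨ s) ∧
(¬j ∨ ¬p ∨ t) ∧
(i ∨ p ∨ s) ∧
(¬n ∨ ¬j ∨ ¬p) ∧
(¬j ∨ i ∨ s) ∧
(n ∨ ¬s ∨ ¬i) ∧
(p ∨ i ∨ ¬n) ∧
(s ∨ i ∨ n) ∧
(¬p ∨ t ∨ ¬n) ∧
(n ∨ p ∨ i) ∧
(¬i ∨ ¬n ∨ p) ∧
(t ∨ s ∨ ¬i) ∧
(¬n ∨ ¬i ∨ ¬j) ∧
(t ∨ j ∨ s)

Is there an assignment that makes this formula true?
Yes

Yes, the formula is satisfiable.

One satisfying assignment is: p=True, n=False, j=False, t=True, i=False, s=True

Verification: With this assignment, all 24 clauses evaluate to true.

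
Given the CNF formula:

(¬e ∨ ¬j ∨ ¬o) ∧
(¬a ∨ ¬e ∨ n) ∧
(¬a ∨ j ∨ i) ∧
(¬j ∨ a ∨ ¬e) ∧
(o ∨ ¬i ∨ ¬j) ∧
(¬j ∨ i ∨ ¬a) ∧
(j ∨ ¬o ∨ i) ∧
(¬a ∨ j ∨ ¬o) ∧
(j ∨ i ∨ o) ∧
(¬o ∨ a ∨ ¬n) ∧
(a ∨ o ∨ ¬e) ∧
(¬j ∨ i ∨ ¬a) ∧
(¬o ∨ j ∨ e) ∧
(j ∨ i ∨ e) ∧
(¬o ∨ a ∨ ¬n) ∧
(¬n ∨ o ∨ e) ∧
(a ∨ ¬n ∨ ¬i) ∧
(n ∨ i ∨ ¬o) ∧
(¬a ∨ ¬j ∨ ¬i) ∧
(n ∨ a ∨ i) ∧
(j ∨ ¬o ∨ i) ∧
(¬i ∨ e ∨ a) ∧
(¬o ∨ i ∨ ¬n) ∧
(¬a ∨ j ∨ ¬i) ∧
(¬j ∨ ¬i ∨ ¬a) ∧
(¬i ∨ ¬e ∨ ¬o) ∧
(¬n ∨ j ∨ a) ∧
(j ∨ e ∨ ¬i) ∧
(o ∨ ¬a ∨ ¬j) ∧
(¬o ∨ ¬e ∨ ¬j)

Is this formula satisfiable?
No

No, the formula is not satisfiable.

No assignment of truth values to the variables can make all 30 clauses true simultaneously.

The formula is UNSAT (unsatisfiable).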